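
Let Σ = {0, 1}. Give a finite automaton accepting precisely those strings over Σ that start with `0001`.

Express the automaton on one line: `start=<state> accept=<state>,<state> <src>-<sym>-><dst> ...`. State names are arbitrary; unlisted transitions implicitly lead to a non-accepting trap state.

start=s0 accept=s4 s0-0->s1 s0-1->s5 s1-0->s2 s1-1->s5 s2-0->s3 s2-1->s5 s3-0->s5 s3-1->s4 s4-0->s4 s4-1->s4 s5-0->s5 s5-1->s5

Walk along `0001` while the input agrees: from s0 take `0` to s1, and so on. Any deviation drops to the rejecting sink s5. Once s4 is reached the prefix is confirmed and every continuation is accepted.
        0   1  
>  s0   s1  s5 
   s1   s2  s5 
   s2   s3  s5 
   s3   s5  s4 
 * s4   s4  s4 
   s5   s5  s5 
(> = start, * = accepting)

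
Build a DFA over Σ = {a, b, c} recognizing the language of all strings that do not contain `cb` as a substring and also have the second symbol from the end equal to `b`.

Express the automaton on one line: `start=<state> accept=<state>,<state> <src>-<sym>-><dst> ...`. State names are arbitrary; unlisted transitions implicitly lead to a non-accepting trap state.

Build one automaton per condition and run them in lockstep. One (3 states) tracks partial matches of the forbidden pattern `cb`; the other (13 states) tracks the last 2 symbols read. Each combined state is a pair, one component from each; accept when both components accept. Minimizing collapses redundant product states.
7 states suffice.
        a   b   c  
>  q0   q0  q1  q2 
   q1   q3  q4  q5 
   q2   q0  q6  q2 
 * q3   q0  q1  q2 
 * q4   q3  q4  q5 
 * q5   q0  q6  q2 
   q6   q6  q6  q6 
(> = start, * = accepting)

start=q0 accept=q3,q4,q5 q0-a->q0 q0-b->q1 q0-c->q2 q1-a->q3 q1-b->q4 q1-c->q5 q2-a->q0 q2-b->q6 q2-c->q2 q3-a->q0 q3-b->q1 q3-c->q2 q4-a->q3 q4-b->q4 q4-c->q5 q5-a->q0 q5-b->q6 q5-c->q2 q6-a->q6 q6-b->q6 q6-c->q6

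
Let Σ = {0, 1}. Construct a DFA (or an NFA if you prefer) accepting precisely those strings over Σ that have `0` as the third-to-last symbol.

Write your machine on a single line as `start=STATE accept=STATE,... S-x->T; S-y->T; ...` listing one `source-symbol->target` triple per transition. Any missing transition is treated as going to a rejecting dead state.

start=q0; accept=q7,q8,q9,q10; q0-0->q1; q0-1->q2; q1-0->q3; q1-1->q4; q2-0->q5; q2-1->q6; q3-0->q7; q3-1->q8; q4-0->q9; q4-1->q10; q5-0->q11; q5-1->q12; q6-0->q13; q6-1->q14; q7-0->q7; q7-1->q8; q8-0->q9; q8-1->q10; q9-0->q11; q9-1->q12; q10-0->q13; q10-1->q14; q11-0->q7; q11-1->q8; q12-0->q9; q12-1->q10; q13-0->q11; q13-1->q12; q14-0->q13; q14-1->q14

Because acceptance depends on a position counted from the end, the machine has to buffer the most recent 3 symbols. Make each state the string of the last up-to-3 symbols read; on input `x` shift the window left and append `x`. Accept when the buffered window has length 3 and begins with `0`.
With 15 states:
          0    1  
>  q0     q1   q2 
   q1     q3   q4 
   q2     q5   q6 
   q3     q7   q8 
   q4     q9  q10 
   q5    q11  q12 
   q6    q13  q14 
 * q7     q7   q8 
 * q8     q9  q10 
 * q9    q11  q12 
 * q10   q13  q14 
   q11    q7   q8 
   q12    q9  q10 
   q13   q11  q12 
   q14   q13  q14 
(> = start, * = accepting)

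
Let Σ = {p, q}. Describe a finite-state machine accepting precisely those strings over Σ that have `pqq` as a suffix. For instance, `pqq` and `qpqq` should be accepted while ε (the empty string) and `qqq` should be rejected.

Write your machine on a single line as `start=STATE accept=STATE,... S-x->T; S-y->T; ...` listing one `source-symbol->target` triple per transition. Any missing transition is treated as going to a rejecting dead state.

start=A; accept=D; A-p->B; A-q->A; B-p->B; B-q->C; C-p->B; C-q->D; D-p->B; D-q->A

Let each state record the length of the longest suffix of the input read so far that is also a prefix of `pqq`. B means the last symbol is `p`; C means the last 2 symbols are `pq`; D means the last 3 symbols are `pqq`. Accept only at D, where the string currently ends in `pqq`.
4 states suffice.
       p  q 
>  A   B  A 
   B   B  C 
   C   B  D 
 * D   B  A 
(> = start, * = accepting)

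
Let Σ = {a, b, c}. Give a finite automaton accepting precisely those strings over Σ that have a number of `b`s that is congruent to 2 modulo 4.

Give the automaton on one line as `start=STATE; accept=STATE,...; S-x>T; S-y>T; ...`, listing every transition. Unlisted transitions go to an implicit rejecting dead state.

Keep the running count of `b`s modulo 4: each `b` advances along the cycle q0 → q1 → q2 → q3 → q0 while other symbols loop. Accept at q2.
With 4 states:
        a   b   c  
>  q0   q0  q1  q0 
   q1   q1  q2  q1 
 * q2   q2  q3  q2 
   q3   q3  q0  q3 
(> = start, * = accepting)

start=q0; accept=q2; q0-a>q0; q0-b>q1; q0-c>q0; q1-a>q1; q1-b>q2; q1-c>q1; q2-a>q2; q2-b>q3; q2-c>q2; q3-a>q3; q3-b>q0; q3-c>q3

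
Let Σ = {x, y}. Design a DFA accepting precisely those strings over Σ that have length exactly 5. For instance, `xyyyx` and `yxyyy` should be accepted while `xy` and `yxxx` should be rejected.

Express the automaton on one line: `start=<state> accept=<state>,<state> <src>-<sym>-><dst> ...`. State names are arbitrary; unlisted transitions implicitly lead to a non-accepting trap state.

start=A accept=F A-x->B A-y->B B-x->C B-y->C C-x->D C-y->D D-x->E D-y->E E-x->F E-y->F F-x->G F-y->G G-x->G G-y->G

We only need to distinguish lengths 0, 1, …, 5, and '>5'. Chain A → B → C → D → E → F → G on every symbol, with G looping. Accepting states: {F}.
       x  y 
>  A   B  B 
   B   C  C 
   C   D  D 
   D   E  E 
   E   F  F 
 * F   G  G 
   G   G  G 
(> = start, * = accepting)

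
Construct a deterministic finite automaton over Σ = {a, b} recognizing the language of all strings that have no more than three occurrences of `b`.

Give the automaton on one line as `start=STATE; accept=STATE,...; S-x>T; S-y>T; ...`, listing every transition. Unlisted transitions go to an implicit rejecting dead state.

start=q0; accept=q0,q1,q2,q3; q0-a>q0; q0-b>q1; q1-a>q1; q1-b>q2; q2-a>q2; q2-b>q3; q3-a>q3; q3-b>q4; q4-a>q4; q4-b>q4

Only the number of `b`s matters, and only up to 4. Make a chain q0 → q1 → q2 → q3 → q4 advanced by each `b` (with q4 absorbing); every other symbol self-loops. The accepting set is {q0, q1, q2, q3}.
5 states suffice.
        a   b  
>* q0   q0  q1 
 * q1   q1  q2 
 * q2   q2  q3 
 * q3   q3  q4 
   q4   q4  q4 
(> = start, * = accepting)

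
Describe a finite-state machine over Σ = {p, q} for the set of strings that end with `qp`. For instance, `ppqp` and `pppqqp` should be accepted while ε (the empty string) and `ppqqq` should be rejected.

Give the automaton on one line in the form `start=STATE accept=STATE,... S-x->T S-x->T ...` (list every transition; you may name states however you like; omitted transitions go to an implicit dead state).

start=S0 accept=S2 S0-p->S0 S0-q->S1 S1-p->S2 S1-q->S1 S2-p->S0 S2-q->S1

Let each state record the length of the longest suffix of the input read so far that is also a prefix of `qp`. S1 means the last symbol is `q`; S2 means the last 2 symbols are `qp`. Accept only at S2, where the string currently ends in `qp`.
        p   q  
>  S0   S0  S1 
   S1   S2  S1 
 * S2   S0  S1 
(> = start, * = accepting)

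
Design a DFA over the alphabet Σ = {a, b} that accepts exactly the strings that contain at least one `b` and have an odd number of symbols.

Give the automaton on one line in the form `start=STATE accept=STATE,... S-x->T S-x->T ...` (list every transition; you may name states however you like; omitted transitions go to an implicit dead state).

start=s0 accept=s2 s0-a->s1 s0-b->s2 s1-a->s0 s1-b->s3 s2-a->s3 s2-b->s3 s3-a->s2 s3-b->s2

Handle the two conditions separately and then intersect. The first has 3 states tracking the count of `b`s, saturating at 2; the second has 2 states tracking the input length modulo 2. A product state is a pair (one from each), accepting exactly when both do. Equivalent product states are then merged.
4 states suffice.
        a   b  
>  s0   s1  s2 
   s1   s0  s3 
 * s2   s3  s3 
   s3   s2  s2 
(> = start, * = accepting)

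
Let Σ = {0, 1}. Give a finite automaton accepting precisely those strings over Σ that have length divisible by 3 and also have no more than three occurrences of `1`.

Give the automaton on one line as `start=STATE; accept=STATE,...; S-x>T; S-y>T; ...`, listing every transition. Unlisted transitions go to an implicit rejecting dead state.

Build one automaton per condition and run them in lockstep. The first has 3 states tracking the input length modulo 3; the second has 5 states tracking the count of `1`s, saturating at 4. A product state is a pair (one from each), accepting exactly when both do. After merging equivalent states the machine shrinks.
13 states suffice.
          0    1  
>* s0     s1   s2 
   s1     s3   s4 
   s2     s4   s5 
   s3     s0   s6 
   s4     s6   s7 
   s5     s7   s8 
 * s6     s2   s9 
 * s7     s9  s10 
 * s8    s10  s11 
   s9     s5  s12 
   s10   s12  s11 
   s11   s11  s11 
   s12    s8  s11 
(> = start, * = accepting)

start=s0; accept=s0,s6,s7,s8; s0-0>s1; s0-1>s2; s1-0>s3; s1-1>s4; s2-0>s4; s2-1>s5; s3-0>s0; s3-1>s6; s4-0>s6; s4-1>s7; s5-0>s7; s5-1>s8; s6-0>s2; s6-1>s9; s7-0>s9; s7-1>s10; s8-0>s10; s8-1>s11; s9-0>s5; s9-1>s12; s10-0>s12; s10-1>s11; s11-0>s11; s11-1>s11; s12-0>s8; s12-1>s11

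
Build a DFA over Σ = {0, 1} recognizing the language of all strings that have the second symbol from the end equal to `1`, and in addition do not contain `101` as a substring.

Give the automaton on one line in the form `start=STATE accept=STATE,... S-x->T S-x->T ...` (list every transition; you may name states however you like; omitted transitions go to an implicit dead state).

start=S0 accept=S2,S3 S0-0->S0 S0-1->S1 S1-0->S2 S1-1->S3 S2-0->S0 S2-1->S4 S3-0->S2 S3-1->S3 S4-0->S4 S4-1->S4

Handle the two conditions separately and then intersect. One (7 states) tracks the last 2 symbols read; the other (4 states) tracks partial matches of the forbidden pattern `101`. Each combined state is a pair, one component from each; accept when both components accept. Equivalent product states are then merged.
A 5-state machine:
        0   1  
>  S0   S0  S1 
   S1   S2  S3 
 * S2   S0  S4 
 * S3   S2  S3 
   S4   S4  S4 
(> = start, * = accepting)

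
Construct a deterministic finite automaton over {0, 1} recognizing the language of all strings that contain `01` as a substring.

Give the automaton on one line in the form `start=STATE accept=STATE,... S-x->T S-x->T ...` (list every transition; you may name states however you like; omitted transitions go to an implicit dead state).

Track how much of `01` has been matched so far: state s0 is no progress, s2 is the absorbing accept state reached once `01` has occurred. Intermediate states record partial matches; on a mismatch, fall back to the longest reusable overlap.
With 3 states:
        0   1  
>  s0   s1  s0 
   s1   s1  s2 
 * s2   s2  s2 
(> = start, * = accepting)

start=s0 accept=s2 s0-0->s1 s0-1->s0 s1-0->s1 s1-1->s2 s2-0->s2 s2-1->s2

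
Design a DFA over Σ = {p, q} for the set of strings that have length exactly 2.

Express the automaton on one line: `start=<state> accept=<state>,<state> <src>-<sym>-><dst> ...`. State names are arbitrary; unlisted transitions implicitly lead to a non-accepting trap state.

start=s0 accept=s2 s0-p->s1 s0-q->s1 s1-p->s2 s1-q->s2 s2-p->s3 s2-q->s3 s3-p->s3 s3-q->s3

We only need to distinguish lengths 0, 1, …, 2, and '>2'. Chain s0 → s1 → s2 → s3 on every symbol, with s3 looping. Accepting states: {s2}.
With 4 states:
        p   q  
>  s0   s1  s1 
   s1   s2  s2 
 * s2   s3  s3 
   s3   s3  s3 
(> = start, * = accepting)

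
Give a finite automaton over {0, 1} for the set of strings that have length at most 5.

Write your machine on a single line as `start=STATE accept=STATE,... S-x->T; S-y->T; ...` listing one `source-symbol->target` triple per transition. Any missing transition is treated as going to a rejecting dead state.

We only need to distinguish lengths 0, 1, …, 5, and '>5'. Chain A → B → C → D → E → F → G on every symbol, with G looping. Accepting states: {A, B, C, D, E, F}.
       0  1 
>* A   B  B 
 * B   C  C 
 * C   D  D 
 * D   E  E 
 * E   F  F 
 * F   G  G 
   G   G  G 
(> = start, * = accepting)

start=A; accept=A,B,C,D,E,F; A-0->B; A-1->B; B-0->C; B-1->C; C-0->D; C-1->D; D-0->E; D-1->E; E-0->F; E-1->F; F-0->G; F-1->G; G-0->G; G-1->G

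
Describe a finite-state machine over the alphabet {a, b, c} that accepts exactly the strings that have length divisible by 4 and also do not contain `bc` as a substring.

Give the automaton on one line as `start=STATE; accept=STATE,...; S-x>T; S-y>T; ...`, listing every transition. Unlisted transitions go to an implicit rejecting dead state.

start=s0; accept=s0,s9; s0-a>s1; s0-b>s2; s0-c>s1; s1-a>s3; s1-b>s4; s1-c>s3; s2-a>s3; s2-b>s4; s2-c>s5; s3-a>s6; s3-b>s7; s3-c>s6; s4-a>s6; s4-b>s7; s4-c>s8; s5-a>s8; s5-b>s8; s5-c>s8; s6-a>s0; s6-b>s9; s6-c>s0; s7-a>s0; s7-b>s9; s7-c>s10; s8-a>s10; s8-b>s10; s8-c>s10; s9-a>s1; s9-b>s2; s9-c>s11; s10-a>s11; s10-b>s11; s10-c>s11; s11-a>s5; s11-b>s5; s11-c>s5

Handle the two conditions separately and then intersect. One (4 states) tracks the input length modulo 4; the other (3 states) tracks partial matches of the forbidden pattern `bc`. Each combined state is a pair, one component from each; accept when both components accept.
          a    b    c  
>* s0     s1   s2   s1 
   s1     s3   s4   s3 
   s2     s3   s4   s5 
   s3     s6   s7   s6 
   s4     s6   s7   s8 
   s5     s8   s8   s8 
   s6     s0   s9   s0 
   s7     s0   s9  s10 
   s8    s10  s10  s10 
 * s9     s1   s2  s11 
   s10   s11  s11  s11 
   s11    s5   s5   s5 
(> = start, * = accepting)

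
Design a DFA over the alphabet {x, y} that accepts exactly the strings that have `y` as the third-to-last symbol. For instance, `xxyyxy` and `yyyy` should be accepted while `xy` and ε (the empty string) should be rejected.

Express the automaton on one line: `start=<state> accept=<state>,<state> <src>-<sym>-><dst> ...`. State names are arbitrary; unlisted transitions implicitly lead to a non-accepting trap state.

start=s0 accept=s11,s12,s13,s14 s0-x->s1 s0-y->s2 s1-x->s3 s1-y->s4 s2-x->s5 s2-y->s6 s3-x->s7 s3-y->s8 s4-x->s9 s4-y->s10 s5-x->s11 s5-y->s12 s6-x->s13 s6-y->s14 s7-x->s7 s7-y->s8 s8-x->s9 s8-y->s10 s9-x->s11 s9-y->s12 s10-x->s13 s10-y->s14 s11-x->s7 s11-y->s8 s12-x->s9 s12-y->s10 s13-x->s11 s13-y->s12 s14-x->s13 s14-y->s14

A DFA must remember the last 3 symbols (since which symbol is third-to-last isn't known until the input ends). Use one state per possible window of the last ≤3 symbols; accept from those whose window starts with `y`.
          x    y  
>  s0     s1   s2 
   s1     s3   s4 
   s2     s5   s6 
   s3     s7   s8 
   s4     s9  s10 
   s5    s11  s12 
   s6    s13  s14 
   s7     s7   s8 
   s8     s9  s10 
   s9    s11  s12 
   s10   s13  s14 
 * s11    s7   s8 
 * s12    s9  s10 
 * s13   s11  s12 
 * s14   s13  s14 
(> = start, * = accepting)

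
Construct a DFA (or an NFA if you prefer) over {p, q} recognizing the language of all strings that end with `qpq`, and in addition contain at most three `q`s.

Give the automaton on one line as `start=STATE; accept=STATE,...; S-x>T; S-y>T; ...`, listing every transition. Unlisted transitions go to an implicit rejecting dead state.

start=s0; accept=s5,s9; s0-p>s0; s0-q>s1; s1-p>s2; s1-q>s3; s2-p>s4; s2-q>s5; s3-p>s6; s3-q>s7; s4-p>s4; s4-q>s3; s5-p>s6; s5-q>s7; s6-p>s8; s6-q>s9; s7-p>s10; s7-q>s11; s8-p>s8; s8-q>s7; s9-p>s10; s9-q>s11; s10-p>s12; s10-q>s13; s11-p>s14; s11-q>s11; s12-p>s12; s12-q>s11; s13-p>s14; s13-q>s11; s14-p>s15; s14-q>s13; s15-p>s15; s15-q>s11

Build one automaton per condition and run them in lockstep. One (4 states) tracks how much of the suffix `qpq` has currently been matched; the other (5 states) tracks the count of `q`s, saturating at 4. Each combined state is a pair, one component from each; accept when both components accept.
16 states suffice.
          p    q  
>  s0     s0   s1 
   s1     s2   s3 
   s2     s4   s5 
   s3     s6   s7 
   s4     s4   s3 
 * s5     s6   s7 
   s6     s8   s9 
   s7    s10  s11 
   s8     s8   s7 
 * s9    s10  s11 
   s10   s12  s13 
   s11   s14  s11 
   s12   s12  s11 
   s13   s14  s11 
   s14   s15  s13 
   s15   s15  s11 
(> = start, * = accepting)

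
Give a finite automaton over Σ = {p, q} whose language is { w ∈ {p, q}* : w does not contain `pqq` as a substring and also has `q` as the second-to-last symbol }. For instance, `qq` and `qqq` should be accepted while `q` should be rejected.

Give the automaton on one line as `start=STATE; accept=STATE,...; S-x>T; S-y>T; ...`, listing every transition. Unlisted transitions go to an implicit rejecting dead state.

Handle the two conditions separately and then intersect. The first has 4 states tracking partial matches of the forbidden pattern `pqq`; the second has 7 states tracking the last 2 symbols read. A product state is a pair (one from each), accepting exactly when both do. After merging equivalent states the machine shrinks.
        p   q  
>  s0   s1  s2 
   s1   s1  s3 
   s2   s4  s5 
   s3   s4  s6 
 * s4   s1  s3 
 * s5   s4  s5 
   s6   s6  s6 
(> = start, * = accepting)

start=s0; accept=s4,s5; s0-p>s1; s0-q>s2; s1-p>s1; s1-q>s3; s2-p>s4; s2-q>s5; s3-p>s4; s3-q>s6; s4-p>s1; s4-q>s3; s5-p>s4; s5-q>s5; s6-p>s6; s6-q>s6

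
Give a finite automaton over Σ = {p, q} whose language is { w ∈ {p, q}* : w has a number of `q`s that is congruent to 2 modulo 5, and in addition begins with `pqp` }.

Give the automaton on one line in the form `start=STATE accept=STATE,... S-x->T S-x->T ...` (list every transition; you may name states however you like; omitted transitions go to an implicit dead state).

start=s0 accept=s5 s0-p->s1 s0-q->s2 s1-p->s2 s1-q->s3 s2-p->s2 s2-q->s2 s3-p->s4 s3-q->s2 s4-p->s4 s4-q->s5 s5-p->s5 s5-q->s6 s6-p->s6 s6-q->s7 s7-p->s7 s7-q->s8 s8-p->s8 s8-q->s4

Handle the two conditions separately and then intersect. One (5 states) tracks the count of `q`s modulo 5; the other (5 states) tracks whether the input so far still matches the prefix `pqp`. Each combined state is a pair, one component from each; accept when both components accept. Equivalent product states are then merged.
A 9-state machine:
        p   q  
>  s0   s1  s2 
   s1   s2  s3 
   s2   s2  s2 
   s3   s4  s2 
   s4   s4  s5 
 * s5   s5  s6 
   s6   s6  s7 
   s7   s7  s8 
   s8   s8  s4 
(> = start, * = accepting)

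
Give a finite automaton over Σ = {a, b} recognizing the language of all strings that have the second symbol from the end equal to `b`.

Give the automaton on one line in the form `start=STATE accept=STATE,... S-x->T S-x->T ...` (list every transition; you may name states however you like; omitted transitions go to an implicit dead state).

start=S0 accept=S5,S6 S0-a->S1 S0-b->S2 S1-a->S3 S1-b->S4 S2-a->S5 S2-b->S6 S3-a->S3 S3-b->S4 S4-a->S5 S4-b->S6 S5-a->S3 S5-b->S4 S6-a->S5 S6-b->S6

Because acceptance depends on a position counted from the end, the machine has to buffer the most recent 2 symbols. Make each state the string of the last up-to-2 symbols read; on input `x` shift the window left and append `x`. Accept when the buffered window has length 2 and begins with `b`.
With 7 states:
        a   b  
>  S0   S1  S2 
   S1   S3  S4 
   S2   S5  S6 
   S3   S3  S4 
   S4   S5  S6 
 * S5   S3  S4 
 * S6   S5  S6 
(> = start, * = accepting)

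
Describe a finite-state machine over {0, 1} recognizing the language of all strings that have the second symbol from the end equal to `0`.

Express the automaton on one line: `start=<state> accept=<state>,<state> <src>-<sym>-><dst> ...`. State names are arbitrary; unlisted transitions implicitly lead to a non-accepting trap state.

A DFA must remember the last 2 symbols (since which symbol is second-to-last isn't known until the input ends). Use one state per possible window of the last ≤2 symbols; accept from those whose window starts with `0`.
A 7-state machine:
       0  1 
>  A   B  C 
   B   D  E 
   C   F  G 
 * D   D  E 
 * E   F  G 
   F   D  E 
   G   F  G 
(> = start, * = accepting)

start=A accept=D,E A-0->B A-1->C B-0->D B-1->E C-0->F C-1->G D-0->D D-1->E E-0->F E-1->G F-0->D F-1->E G-0->F G-1->G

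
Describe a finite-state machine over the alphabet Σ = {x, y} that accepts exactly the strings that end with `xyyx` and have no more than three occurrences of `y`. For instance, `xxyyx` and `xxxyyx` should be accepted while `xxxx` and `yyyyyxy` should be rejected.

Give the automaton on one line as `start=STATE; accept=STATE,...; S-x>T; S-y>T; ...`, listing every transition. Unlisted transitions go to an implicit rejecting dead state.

Run two small machines in parallel and take their product. The first has 5 states tracking how much of the suffix `xyyx` has currently been matched; the second has 5 states tracking the count of `y`s, saturating at 4. A product state is a pair (one from each), accepting exactly when both do. Equivalent product states are then merged.
        x   y  
>  S0   S1  S2 
   S1   S1  S3 
   S2   S4  S5 
   S3   S4  S6 
   S4   S4  S7 
   S5   S5  S5 
   S6   S8  S5 
   S7   S5  S6 
 * S8   S5  S5 
(> = start, * = accepting)

start=S0; accept=S8; S0-x>S1; S0-y>S2; S1-x>S1; S1-y>S3; S2-x>S4; S2-y>S5; S3-x>S4; S3-y>S6; S4-x>S4; S4-y>S7; S5-x>S5; S5-y>S5; S6-x>S8; S6-y>S5; S7-x>S5; S7-y>S6; S8-x>S5; S8-y>S5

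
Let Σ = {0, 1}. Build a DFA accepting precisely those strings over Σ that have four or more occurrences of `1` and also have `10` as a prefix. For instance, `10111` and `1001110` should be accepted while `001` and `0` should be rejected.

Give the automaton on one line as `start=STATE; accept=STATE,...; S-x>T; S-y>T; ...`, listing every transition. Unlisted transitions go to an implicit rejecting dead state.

Handle the two conditions separately and then intersect. The first has 6 states tracking the count of `1`s, saturating at 5; the second has 4 states tracking whether the input so far still matches the prefix `10`. A product state is a pair (one from each), accepting exactly when both do. Minimizing collapses redundant product states.
A 7-state machine:
        0   1  
>  S0   S1  S2 
   S1   S1  S1 
   S2   S3  S1 
   S3   S3  S4 
   S4   S4  S5 
   S5   S5  S6 
 * S6   S6  S6 
(> = start, * = accepting)

start=S0; accept=S6; S0-0>S1; S0-1>S2; S1-0>S1; S1-1>S1; S2-0>S3; S2-1>S1; S3-0>S3; S3-1>S4; S4-0>S4; S4-1>S5; S5-0>S5; S5-1>S6; S6-0>S6; S6-1>S6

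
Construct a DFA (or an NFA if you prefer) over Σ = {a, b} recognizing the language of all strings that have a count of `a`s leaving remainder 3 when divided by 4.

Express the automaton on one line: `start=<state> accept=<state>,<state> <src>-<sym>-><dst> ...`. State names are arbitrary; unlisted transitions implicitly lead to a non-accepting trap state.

The only thing that matters is how many `a`s have appeared, reduced mod 4. Use one state per residue: s0 for 0, …, s3 for 3. Reading `a` moves to the next residue; anything else stays put. s3 is accepting.
With 4 states:
        a   b  
>  s0   s1  s0 
   s1   s2  s1 
   s2   s3  s2 
 * s3   s0  s3 
(> = start, * = accepting)

start=s0 accept=s3 s0-a->s1 s0-b->s0 s1-a->s2 s1-b->s1 s2-a->s3 s2-b->s2 s3-a->s0 s3-b->s3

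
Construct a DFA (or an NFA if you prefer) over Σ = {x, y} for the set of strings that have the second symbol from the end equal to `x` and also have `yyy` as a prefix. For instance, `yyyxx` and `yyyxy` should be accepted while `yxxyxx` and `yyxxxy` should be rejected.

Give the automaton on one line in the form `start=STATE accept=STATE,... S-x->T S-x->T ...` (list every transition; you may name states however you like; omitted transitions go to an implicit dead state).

start=A accept=K,L A-x->B A-y->C B-x->D B-y->E C-x->F C-y->G D-x->D D-y->E E-x->F E-y->H F-x->D F-y->E G-x->F G-y->I H-x->F H-y->H I-x->J I-y->I J-x->K J-y->L K-x->K K-y->L L-x->J L-y->I

Handle the two conditions separately and then intersect. The first has 7 states tracking the last 2 symbols read; the second has 5 states tracking whether the input so far still matches the prefix `yyy`. A product state is a pair (one from each), accepting exactly when both do.
       x  y 
>  A   B  C 
   B   D  E 
   C   F  G 
   D   D  E 
   E   F  H 
   F   D  E 
   G   F  I 
   H   F  H 
   I   J  I 
   J   K  L 
 * K   K  L 
 * L   J  I 
(> = start, * = accepting)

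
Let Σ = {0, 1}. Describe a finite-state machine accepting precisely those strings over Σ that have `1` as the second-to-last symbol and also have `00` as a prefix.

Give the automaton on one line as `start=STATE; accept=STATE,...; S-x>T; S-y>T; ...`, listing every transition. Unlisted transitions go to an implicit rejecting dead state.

Run two small machines in parallel and take their product. One (7 states) tracks the last 2 symbols read; the other (4 states) tracks whether the input so far still matches the prefix `00`. Each combined state is a pair, one component from each; accept when both components accept.
11 states suffice.
          0    1  
>  q0     q1   q2 
   q1     q3   q4 
   q2     q5   q6 
   q3     q3   q7 
   q4     q5   q6 
   q5     q8   q4 
   q6     q5   q6 
   q7     q9  q10 
   q8     q8   q4 
 * q9     q3   q7 
 * q10    q9  q10 
(> = start, * = accepting)

start=q0; accept=q9,q10; q0-0>q1; q0-1>q2; q1-0>q3; q1-1>q4; q2-0>q5; q2-1>q6; q3-0>q3; q3-1>q7; q4-0>q5; q4-1>q6; q5-0>q8; q5-1>q4; q6-0>q5; q6-1>q6; q7-0>q9; q7-1>q10; q8-0>q8; q8-1>q4; q9-0>q3; q9-1>q7; q10-0>q9; q10-1>q10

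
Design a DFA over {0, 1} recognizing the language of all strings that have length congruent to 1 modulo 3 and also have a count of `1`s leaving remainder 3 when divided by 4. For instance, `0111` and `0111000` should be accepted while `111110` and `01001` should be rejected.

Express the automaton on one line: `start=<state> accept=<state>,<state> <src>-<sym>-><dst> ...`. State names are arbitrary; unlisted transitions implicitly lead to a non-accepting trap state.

Handle the two conditions separately and then intersect. One (3 states) tracks the input length modulo 3; the other (4 states) tracks the count of `1`s modulo 4. Each combined state is a pair, one component from each; accept when both components accept.
With 12 states:
          0    1  
>  S0     S1   S2 
   S1     S3   S4 
   S2     S4   S5 
   S3     S0   S6 
   S4     S6   S7 
   S5     S7   S8 
   S6     S2   S9 
   S7     S9  S10 
   S8    S10   S1 
   S9     S5  S11 
 * S10   S11   S3 
   S11    S8   S0 
(> = start, * = accepting)

start=S0 accept=S10 S0-0->S1 S0-1->S2 S1-0->S3 S1-1->S4 S2-0->S4 S2-1->S5 S3-0->S0 S3-1->S6 S4-0->S6 S4-1->S7 S5-0->S7 S5-1->S8 S6-0->S2 S6-1->S9 S7-0->S9 S7-1->S10 S8-0->S10 S8-1->S1 S9-0->S5 S9-1->S11 S10-0->S11 S10-1->S3 S11-0->S8 S11-1->S0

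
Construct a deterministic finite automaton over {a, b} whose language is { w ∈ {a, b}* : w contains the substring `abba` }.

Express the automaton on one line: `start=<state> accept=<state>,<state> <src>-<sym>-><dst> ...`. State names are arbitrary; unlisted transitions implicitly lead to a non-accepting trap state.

start=S0 accept=S4 S0-a->S1 S0-b->S0 S1-a->S1 S1-b->S2 S2-a->S1 S2-b->S3 S3-a->S4 S3-b->S0 S4-a->S4 S4-b->S4

Track how much of `abba` has been matched so far: state S0 is no progress, S4 is the absorbing accept state reached once `abba` has occurred. Intermediate states record partial matches; on a mismatch, fall back to the longest reusable overlap.
        a   b  
>  S0   S1  S0 
   S1   S1  S2 
   S2   S1  S3 
   S3   S4  S0 
 * S4   S4  S4 
(> = start, * = accepting)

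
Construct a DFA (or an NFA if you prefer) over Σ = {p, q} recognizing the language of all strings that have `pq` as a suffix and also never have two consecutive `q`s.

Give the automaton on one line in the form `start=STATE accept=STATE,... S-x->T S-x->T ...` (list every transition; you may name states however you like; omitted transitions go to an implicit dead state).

Build one automaton per condition and run them in lockstep. The first has 3 states tracking how much of the suffix `pq` has currently been matched; the second has 3 states tracking partial matches of the forbidden pattern `qq`. A product state is a pair (one from each), accepting exactly when both do.
A 7-state machine:
        p   q  
>  S0   S1  S2 
   S1   S1  S3 
   S2   S1  S4 
 * S3   S1  S4 
   S4   S5  S4 
   S5   S5  S6 
   S6   S5  S4 
(> = start, * = accepting)

start=S0 accept=S3 S0-p->S1 S0-q->S2 S1-p->S1 S1-q->S3 S2-p->S1 S2-q->S4 S3-p->S1 S3-q->S4 S4-p->S5 S4-q->S4 S5-p->S5 S5-q->S6 S6-p->S5 S6-q->S4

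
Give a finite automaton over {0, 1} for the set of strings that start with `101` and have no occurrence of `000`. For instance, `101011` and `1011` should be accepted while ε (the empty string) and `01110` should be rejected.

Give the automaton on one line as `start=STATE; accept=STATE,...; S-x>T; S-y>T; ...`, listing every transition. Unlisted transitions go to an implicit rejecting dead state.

Build one automaton per condition and run them in lockstep. The first has 5 states tracking whether the input so far still matches the prefix `101`; the second has 4 states tracking partial matches of the forbidden pattern `000`. A product state is a pair (one from each), accepting exactly when both do. After merging equivalent states the machine shrinks.
With 7 states:
        0   1  
>  q0   q1  q2 
   q1   q1  q1 
   q2   q3  q1 
   q3   q1  q4 
 * q4   q5  q4 
 * q5   q6  q4 
 * q6   q1  q4 
(> = start, * = accepting)

start=q0; accept=q4,q5,q6; q0-0>q1; q0-1>q2; q1-0>q1; q1-1>q1; q2-0>q3; q2-1>q1; q3-0>q1; q3-1>q4; q4-0>q5; q4-1>q4; q5-0>q6; q5-1>q4; q6-0>q1; q6-1>q4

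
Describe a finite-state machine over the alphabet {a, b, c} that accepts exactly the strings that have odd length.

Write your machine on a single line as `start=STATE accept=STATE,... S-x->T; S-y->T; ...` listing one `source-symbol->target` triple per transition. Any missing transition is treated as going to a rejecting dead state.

start=S0; accept=S1; S0-a->S1; S0-b->S1; S0-c->S1; S1-a->S0; S1-b->S0; S1-c->S0

Only the length mod 2 matters, so use a 2-cycle: from any state, every input symbol moves to the next state, wrapping S1 back to S0. Mark S1 accepting.
        a   b   c  
>  S0   S1  S1  S1 
 * S1   S0  S0  S0 
(> = start, * = accepting)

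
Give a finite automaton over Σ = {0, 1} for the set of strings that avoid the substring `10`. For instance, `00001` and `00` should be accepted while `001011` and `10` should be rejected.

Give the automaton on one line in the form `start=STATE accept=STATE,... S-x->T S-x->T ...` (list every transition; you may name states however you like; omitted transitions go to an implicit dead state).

Track partial matches of the forbidden pattern `10`. State C is a dead state reached once `10` has occurred; every other state accepts. A means no part of `10` is currently matched.
       0  1 
>* A   A  B 
 * B   C  B 
   C   C  C 
(> = start, * = accepting)

start=A accept=A,B A-0->A A-1->B B-0->C B-1->B C-0->C C-1->C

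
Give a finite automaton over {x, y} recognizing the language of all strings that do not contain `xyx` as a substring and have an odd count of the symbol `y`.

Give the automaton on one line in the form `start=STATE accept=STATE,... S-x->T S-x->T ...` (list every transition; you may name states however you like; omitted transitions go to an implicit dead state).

Handle the two conditions separately and then intersect. The first has 4 states tracking partial matches of the forbidden pattern `xyx`; the second has 2 states tracking the count of `y`s modulo 2. A product state is a pair (one from each), accepting exactly when both do.
        x   y  
>  S0   S1  S2 
   S1   S1  S3 
 * S2   S4  S0 
 * S3   S5  S0 
 * S4   S4  S6 
   S5   S5  S7 
   S6   S7  S2 
   S7   S7  S5 
(> = start, * = accepting)

start=S0 accept=S2,S3,S4 S0-x->S1 S0-y->S2 S1-x->S1 S1-y->S3 S2-x->S4 S2-y->S0 S3-x->S5 S3-y->S0 S4-x->S4 S4-y->S6 S5-x->S5 S5-y->S7 S6-x->S7 S6-y->S2 S7-x->S7 S7-y->S5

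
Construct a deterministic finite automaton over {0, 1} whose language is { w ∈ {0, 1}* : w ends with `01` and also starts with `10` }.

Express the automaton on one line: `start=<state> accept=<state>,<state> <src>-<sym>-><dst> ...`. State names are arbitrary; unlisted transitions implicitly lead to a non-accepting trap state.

start=s0 accept=s4 s0-0->s1 s0-1->s2 s1-0->s1 s1-1->s1 s2-0->s3 s2-1->s1 s3-0->s3 s3-1->s4 s4-0->s3 s4-1->s5 s5-0->s3 s5-1->s5

Build one automaton per condition and run them in lockstep. One (3 states) tracks how much of the suffix `01` has currently been matched; the other (4 states) tracks whether the input so far still matches the prefix `10`. Each combined state is a pair, one component from each; accept when both components accept. Equivalent product states are then merged.
A 6-state machine:
        0   1  
>  s0   s1  s2 
   s1   s1  s1 
   s2   s3  s1 
   s3   s3  s4 
 * s4   s3  s5 
   s5   s3  s5 
(> = start, * = accepting)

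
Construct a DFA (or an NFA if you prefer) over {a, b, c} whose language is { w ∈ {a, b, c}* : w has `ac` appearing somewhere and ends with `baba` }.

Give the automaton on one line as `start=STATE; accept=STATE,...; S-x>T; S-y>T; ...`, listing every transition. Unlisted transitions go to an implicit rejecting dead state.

Build one automaton per condition and run them in lockstep. The first has 3 states tracking whether and how much of `ac` has been seen; the second has 5 states tracking how much of the suffix `baba` has currently been matched. A product state is a pair (one from each), accepting exactly when both do.
          a    b    c  
>  s0     s1   s2   s0 
   s1     s1   s2   s3 
   s2     s4   s2   s0 
   s3     s3   s5   s3 
   s4     s1   s6   s3 
   s5     s7   s5   s3 
   s6     s8   s2   s0 
   s7     s3   s9   s3 
   s8     s1   s6   s3 
   s9    s10   s5   s3 
 * s10    s3   s9   s3 
(> = start, * = accepting)

start=s0; accept=s10; s0-a>s1; s0-b>s2; s0-c>s0; s1-a>s1; s1-b>s2; s1-c>s3; s2-a>s4; s2-b>s2; s2-c>s0; s3-a>s3; s3-b>s5; s3-c>s3; s4-a>s1; s4-b>s6; s4-c>s3; s5-a>s7; s5-b>s5; s5-c>s3; s6-a>s8; s6-b>s2; s6-c>s0; s7-a>s3; s7-b>s9; s7-c>s3; s8-a>s1; s8-b>s6; s8-c>s3; s9-a>s10; s9-b>s5; s9-c>s3; s10-a>s3; s10-b>s9; s10-c>s3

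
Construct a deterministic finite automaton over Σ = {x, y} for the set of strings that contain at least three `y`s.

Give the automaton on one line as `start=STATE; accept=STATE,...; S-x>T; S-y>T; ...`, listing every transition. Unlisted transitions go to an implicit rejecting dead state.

start=q0; accept=q3,q4; q0-x>q0; q0-y>q1; q1-x>q1; q1-y>q2; q2-x>q2; q2-y>q3; q3-x>q3; q3-y>q4; q4-x>q4; q4-y>q4

Count `y`s, saturating at 4: states q0 through q3 mean 0 through 3 `y`s seen; q4 means more than 3. Each `y` increments (capped at q4); other symbols loop. Accept from {q3, q4}.
5 states suffice.
        x   y  
>  q0   q0  q1 
   q1   q1  q2 
   q2   q2  q3 
 * q3   q3  q4 
 * q4   q4  q4 
(> = start, * = accepting)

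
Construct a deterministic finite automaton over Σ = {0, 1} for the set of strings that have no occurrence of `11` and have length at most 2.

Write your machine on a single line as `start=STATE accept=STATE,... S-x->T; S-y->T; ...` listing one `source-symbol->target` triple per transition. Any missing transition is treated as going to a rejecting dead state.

start=A; accept=A,B,C,D; A-0->B; A-1->C; B-0->D; B-1->D; C-0->D; C-1->E; D-0->E; D-1->E; E-0->E; E-1->E

Handle the two conditions separately and then intersect. One (3 states) tracks partial matches of the forbidden pattern `11`; the other (4 states) tracks the input length, saturating at 3. Each combined state is a pair, one component from each; accept when both components accept. Minimizing collapses redundant product states.
       0  1 
>* A   B  C 
 * B   D  D 
 * C   D  E 
 * D   E  E 
   E   E  E 
(> = start, * = accepting)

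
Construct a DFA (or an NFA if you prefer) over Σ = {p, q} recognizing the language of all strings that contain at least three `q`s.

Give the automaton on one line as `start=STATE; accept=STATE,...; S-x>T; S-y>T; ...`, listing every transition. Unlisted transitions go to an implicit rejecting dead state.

start=s0; accept=s3,s4; s0-p>s0; s0-q>s1; s1-p>s1; s1-q>s2; s2-p>s2; s2-q>s3; s3-p>s3; s3-q>s4; s4-p>s4; s4-q>s4

Only the number of `q`s matters, and only up to 4. Make a chain s0 → s1 → s2 → s3 → s4 advanced by each `q` (with s4 absorbing); every other symbol self-loops. The accepting set is {s3, s4}.
With 5 states:
        p   q  
>  s0   s0  s1 
   s1   s1  s2 
   s2   s2  s3 
 * s3   s3  s4 
 * s4   s4  s4 
(> = start, * = accepting)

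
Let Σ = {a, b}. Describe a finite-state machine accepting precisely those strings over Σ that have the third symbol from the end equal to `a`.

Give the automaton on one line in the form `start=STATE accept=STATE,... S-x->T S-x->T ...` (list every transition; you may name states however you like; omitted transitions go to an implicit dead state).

A DFA must remember the last 3 symbols (since which symbol is third-to-last isn't known until the input ends). Use one state per possible window of the last ≤3 symbols; accept from those whose window starts with `a`.
A 15-state machine:
          a    b  
>  q0     q1   q2 
   q1     q3   q4 
   q2     q5   q6 
   q3     q7   q8 
   q4     q9  q10 
   q5    q11  q12 
   q6    q13  q14 
 * q7     q7   q8 
 * q8     q9  q10 
 * q9    q11  q12 
 * q10   q13  q14 
   q11    q7   q8 
   q12    q9  q10 
   q13   q11  q12 
   q14   q13  q14 
(> = start, * = accepting)

start=q0 accept=q7,q8,q9,q10 q0-a->q1 q0-b->q2 q1-a->q3 q1-b->q4 q2-a->q5 q2-b->q6 q3-a->q7 q3-b->q8 q4-a->q9 q4-b->q10 q5-a->q11 q5-b->q12 q6-a->q13 q6-b->q14 q7-a->q7 q7-b->q8 q8-a->q9 q8-b->q10 q9-a->q11 q9-b->q12 q10-a->q13 q10-b->q14 q11-a->q7 q11-b->q8 q12-a->q9 q12-b->q10 q13-a->q11 q13-b->q12 q14-a->q13 q14-b->q14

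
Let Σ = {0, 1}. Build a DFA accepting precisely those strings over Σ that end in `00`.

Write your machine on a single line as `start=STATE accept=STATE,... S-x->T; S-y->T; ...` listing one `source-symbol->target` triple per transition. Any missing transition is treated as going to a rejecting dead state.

Remember how much of `00` the current input suffix matches. State A means no match yet; B means the last symbol is `0`; C means the last 2 symbols are `00`. Only C accepts. On a mismatch, fall back to the longest proper suffix that is still a prefix of `00`.
A 3-state machine:
       0  1 
>  A   B  A 
   B   C  A 
 * C   C  A 
(> = start, * = accepting)

start=A; accept=C; A-0->B; A-1->A; B-0->C; B-1->A; C-0->C; C-1->A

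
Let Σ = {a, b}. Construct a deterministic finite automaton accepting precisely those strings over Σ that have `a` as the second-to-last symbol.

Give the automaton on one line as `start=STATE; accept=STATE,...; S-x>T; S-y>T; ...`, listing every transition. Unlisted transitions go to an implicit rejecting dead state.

start=q0; accept=q3,q4; q0-a>q1; q0-b>q2; q1-a>q3; q1-b>q4; q2-a>q5; q2-b>q6; q3-a>q3; q3-b>q4; q4-a>q5; q4-b>q6; q5-a>q3; q5-b>q4; q6-a>q5; q6-b>q6

Because acceptance depends on a position counted from the end, the machine has to buffer the most recent 2 symbols. Make each state the string of the last up-to-2 symbols read; on input `x` shift the window left and append `x`. Accept when the buffered window has length 2 and begins with `a`.
A 7-state machine:
        a   b  
>  q0   q1  q2 
   q1   q3  q4 
   q2   q5  q6 
 * q3   q3  q4 
 * q4   q5  q6 
   q5   q3  q4 
   q6   q5  q6 
(> = start, * = accepting)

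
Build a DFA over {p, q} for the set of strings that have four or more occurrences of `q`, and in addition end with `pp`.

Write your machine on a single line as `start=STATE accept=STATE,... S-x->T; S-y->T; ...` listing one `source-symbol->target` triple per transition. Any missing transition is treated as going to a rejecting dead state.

start=s0; accept=s6; s0-p->s0; s0-q->s1; s1-p->s1; s1-q->s2; s2-p->s2; s2-q->s3; s3-p->s3; s3-q->s4; s4-p->s5; s4-q->s4; s5-p->s6; s5-q->s4; s6-p->s6; s6-q->s4

Build one automaton per condition and run them in lockstep. The first has 6 states tracking the count of `q`s, saturating at 5; the second has 3 states tracking how much of the suffix `pp` has currently been matched. A product state is a pair (one from each), accepting exactly when both do. Equivalent product states are then merged.
With 7 states:
        p   q  
>  s0   s0  s1 
   s1   s1  s2 
   s2   s2  s3 
   s3   s3  s4 
   s4   s5  s4 
   s5   s6  s4 
 * s6   s6  s4 
(> = start, * = accepting)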